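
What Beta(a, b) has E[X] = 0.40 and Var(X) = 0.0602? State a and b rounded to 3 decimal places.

a = 1.195, b = 1.792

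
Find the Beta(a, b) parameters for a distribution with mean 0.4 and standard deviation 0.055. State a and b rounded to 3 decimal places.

a = 31.336, b = 47.003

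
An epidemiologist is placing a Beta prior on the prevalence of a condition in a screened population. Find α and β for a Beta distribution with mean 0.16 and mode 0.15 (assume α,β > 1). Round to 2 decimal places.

α = 11.20, β = 58.80

With s = α+β: μ = α/s and mode = (α−1)/(s−2). Eliminating α = μs,
μs − 1 = m(s−2) ⇒ s(μ−m) = 1−2m ⇒ s = 0.70/0.01 = 70.0000.
So α = μs = 11.20, β = (1−μ)s = 58.80.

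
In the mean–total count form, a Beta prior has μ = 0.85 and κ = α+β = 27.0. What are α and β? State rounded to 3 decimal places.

α = 22.950, β = 4.050

α = μκ = 0.85×27.0 = 22.950 and β = (1−μ)κ = 0.15×27.0 = 4.050.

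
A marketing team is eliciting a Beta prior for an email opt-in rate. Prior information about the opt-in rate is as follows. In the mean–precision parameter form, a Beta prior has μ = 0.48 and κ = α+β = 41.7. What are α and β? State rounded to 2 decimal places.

α = 20.02, β = 21.68

α = μκ = 0.48×41.7 = 20.02 and β = (1−μ)κ = 0.52×41.7 = 21.68.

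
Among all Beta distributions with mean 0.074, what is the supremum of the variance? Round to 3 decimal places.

For fixed mean μ the Beta variance is μ(1−μ)/(α+β+1), increasing as α+β decreases.
Its least upper bound (not attained) is μ(1−μ) = 0.074·0.926 = 0.069.

0.069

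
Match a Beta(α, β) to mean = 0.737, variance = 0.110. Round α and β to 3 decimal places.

α = 0.562, β = 0.200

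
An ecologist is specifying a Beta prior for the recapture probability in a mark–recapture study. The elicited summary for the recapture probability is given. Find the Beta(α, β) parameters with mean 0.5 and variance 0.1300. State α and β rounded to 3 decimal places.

Let s = α+β. The Beta variance is μ(1−μ)/(s+1).
So s+1 = μ(1−μ)/σ² = (0.5×0.5)/0.1300 = 0.25/0.1300 = 1.9231, giving s = 0.9231.
Then α = μs = 0.5×0.9231 = 0.462 and β = (1−μ)s = 0.5×0.9231 = 0.462.

α = 0.462, β = 0.462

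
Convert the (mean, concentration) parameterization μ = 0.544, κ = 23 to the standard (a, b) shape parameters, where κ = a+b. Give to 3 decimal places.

a = 12.512, b = 10.488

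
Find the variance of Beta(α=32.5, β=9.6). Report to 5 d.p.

μ = 32.5/42.1 = 0.771971; Var = μ(1−μ)/(α+β+1) = 0.1760315/43.1 = 0.00408.

0.00408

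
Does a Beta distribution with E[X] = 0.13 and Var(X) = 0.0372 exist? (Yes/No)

Yes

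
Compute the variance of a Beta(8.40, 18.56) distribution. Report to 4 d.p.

0.0077

Var = αβ/[(α+β)²(α+β+1)] = (8.40×18.56)/(26.96²×27.96) = 155.9040/20322.491136 = 0.0077.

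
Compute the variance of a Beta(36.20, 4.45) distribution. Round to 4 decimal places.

μ = 36.20/40.65 = 0.890529; Var = μ(1−μ)/(α+β+1) = 0.0974872/41.65 = 0.0023.

0.0023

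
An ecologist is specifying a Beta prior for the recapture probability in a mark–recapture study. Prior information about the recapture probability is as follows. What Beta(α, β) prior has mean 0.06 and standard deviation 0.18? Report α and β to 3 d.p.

α = 0.044, β = 0.696

First σ² = 0.0324. Setting α = μn, β = (1−μ)n with n = α+β,
μ(1−μ)/(n+1) = 0.0324 ⇒ n+1 = 0.0564/0.0324 = 1.7407 ⇒ n = 0.7407.
Hence α = 0.06×0.7407 = 0.044, β = 0.94×0.7407 = 0.696.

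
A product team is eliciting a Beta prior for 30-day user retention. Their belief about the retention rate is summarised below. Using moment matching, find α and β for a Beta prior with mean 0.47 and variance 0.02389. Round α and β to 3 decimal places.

α = 4.431, β = 4.996

Write ν = α+β; then α = μν and Var = μ(1−μ)/(ν+1).
ν = μ(1−μ)/Var − 1 = 0.2491/0.02389 − 1 = 9.4270.
α = 0.47·9.4270 = 4.431, β = 0.53·9.4270 = 4.996.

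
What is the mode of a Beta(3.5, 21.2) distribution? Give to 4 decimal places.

The density x^(α−1)(1−x)^(β−1) is maximised at (α−1)/(α+β−2) = 2.5/22.7 = 0.1101.

0.1101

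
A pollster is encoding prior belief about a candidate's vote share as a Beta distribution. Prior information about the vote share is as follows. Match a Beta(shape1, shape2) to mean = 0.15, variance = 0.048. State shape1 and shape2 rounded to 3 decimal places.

Let s = shape1+shape2. The Beta variance is μ(1−μ)/(s+1).
So s+1 = μ(1−μ)/σ² = (0.15×0.85)/0.048 = 0.1275/0.048 = 2.6562, giving s = 1.6562.
Then shape1 = μs = 0.15×1.6562 = 0.248 and shape2 = (1−μ)s = 0.85×1.6562 = 1.408.

shape1 = 0.248, shape2 = 1.408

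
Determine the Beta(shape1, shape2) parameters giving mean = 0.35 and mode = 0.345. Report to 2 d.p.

shape1 = 21.70, shape2 = 40.30

With s = shape1+shape2: μ = shape1/s and mode = (shape1−1)/(s−2). Eliminating shape1 = μs,
μs − 1 = m(s−2) ⇒ s(μ−m) = 1−2m ⇒ s = 0.310/0.005 = 62.0000.
So shape1 = μs = 21.70, shape2 = (1−μ)s = 40.30.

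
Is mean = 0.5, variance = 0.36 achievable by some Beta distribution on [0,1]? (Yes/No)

No

For any Beta, Var(X) < E[X]·(1−E[X]).
Here μ(1−μ) = 0.5×0.5 = 0.25, and 0.36 ≥ 0.25.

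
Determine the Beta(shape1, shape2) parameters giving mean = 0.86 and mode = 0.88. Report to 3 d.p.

With s = shape1+shape2: μ = shape1/s and mode = (shape1−1)/(s−2). Eliminating shape1 = μs,
μs − 1 = m(s−2) ⇒ s(μ−m) = 1−2m ⇒ s = -0.76/-0.02 = 38.0000.
So shape1 = μs = 32.680, shape2 = (1−μ)s = 5.320.

shape1 = 32.680, shape2 = 5.320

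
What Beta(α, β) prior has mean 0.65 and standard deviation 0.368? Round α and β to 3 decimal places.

α = 0.442, β = 0.238

First σ² = 0.135424. Setting α = μn, β = (1−μ)n with n = α+β,
μ(1−μ)/(n+1) = 0.135424 ⇒ n+1 = 0.2275/0.135424 = 1.6799 ⇒ n = 0.6799.
Hence α = 0.65×0.6799 = 0.442, β = 0.35×0.6799 = 0.238.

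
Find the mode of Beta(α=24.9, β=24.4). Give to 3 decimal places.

0.505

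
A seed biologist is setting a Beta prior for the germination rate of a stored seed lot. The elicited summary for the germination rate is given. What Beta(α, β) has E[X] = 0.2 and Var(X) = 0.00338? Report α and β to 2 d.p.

By moment matching, α+β = μ(1−μ)/σ² − 1 = (0.2·0.8)/0.00338 − 1 = 47.3373 − 1 = 46.3373.
Since α/(α+β) = μ, α = 0.2·46.3373 = 9.27 and β = 0.8·46.3373 = 37.07.

α = 9.27, β = 37.07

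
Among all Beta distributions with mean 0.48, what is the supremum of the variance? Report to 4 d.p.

Var = μ(1−μ)/(α+β+1), which approaches μ(1−μ) as α+β → 0.
So the supremum is μ(1−μ) = 0.48×0.52 = 0.2496.

0.2496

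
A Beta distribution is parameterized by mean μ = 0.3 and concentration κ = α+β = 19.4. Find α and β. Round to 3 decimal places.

α = 5.820, β = 13.580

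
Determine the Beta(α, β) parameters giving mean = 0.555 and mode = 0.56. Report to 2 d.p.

α = 13.32, β = 10.68

Let s = α+β. Mean gives α = μs = 0.555s; mode gives (α−1)/(s−2) = 0.56.
Substituting: 0.555s − 1 = 0.56(s−2) = 0.56s − 1.12, so -0.005s = -0.12 and s = 24.0000.
Then α = 0.555×24.0000 = 13.32 and β = s−α = 10.68.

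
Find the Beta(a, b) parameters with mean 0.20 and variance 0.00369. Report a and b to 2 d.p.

a = 8.47, b = 33.89

By moment matching, a+b = μ(1−μ)/σ² − 1 = (0.20·0.80)/0.00369 − 1 = 43.3604 − 1 = 42.3604.
Since a/(a+b) = μ, a = 0.20·42.3604 = 8.47 and b = 0.80·42.3604 = 33.89.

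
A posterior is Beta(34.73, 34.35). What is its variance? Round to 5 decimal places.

0.00357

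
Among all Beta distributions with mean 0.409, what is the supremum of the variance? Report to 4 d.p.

0.2417

Var = μ(1−μ)/(α+β+1), which approaches μ(1−μ) as α+β → 0.
So the supremum is μ(1−μ) = 0.409×0.591 = 0.2417.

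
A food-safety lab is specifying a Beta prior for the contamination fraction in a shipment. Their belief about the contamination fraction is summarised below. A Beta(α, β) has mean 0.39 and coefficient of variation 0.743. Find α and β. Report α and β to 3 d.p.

α = 0.715, β = 1.118

Var = (CV·μ)² = (0.743×0.39)² = 0.083967.
α+β = μ(1−μ)/Var − 1 = 0.2379/0.083967 − 1 = 1.8333.
Thus α = 0.39·1.8333 = 0.715 and β = 0.61·1.8333 = 1.118.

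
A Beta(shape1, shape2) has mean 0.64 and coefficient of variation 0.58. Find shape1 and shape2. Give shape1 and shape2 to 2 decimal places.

σ = CV·μ = 0.58×0.64 = 0.37120, so σ² = 0.137789.
s+1 = μ(1−μ)/σ² = 0.2304/0.137789 = 1.6721, so s = shape1+shape2 = 0.6721.
shape1 = μs = 0.43, shape2 = (1−μ)s = 0.24.

shape1 = 0.43, shape2 = 0.24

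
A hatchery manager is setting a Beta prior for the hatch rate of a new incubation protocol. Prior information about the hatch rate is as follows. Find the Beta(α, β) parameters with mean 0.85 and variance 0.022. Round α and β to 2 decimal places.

α = 4.08, β = 0.72

Write ν = α+β; then α = μν and Var = μ(1−μ)/(ν+1).
ν = μ(1−μ)/Var − 1 = 0.1275/0.022 − 1 = 4.7955.
α = 0.85·4.7955 = 4.08, β = 0.15·4.7955 = 0.72.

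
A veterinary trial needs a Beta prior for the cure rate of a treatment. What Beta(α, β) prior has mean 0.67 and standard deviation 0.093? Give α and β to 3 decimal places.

α = 16.458, β = 8.106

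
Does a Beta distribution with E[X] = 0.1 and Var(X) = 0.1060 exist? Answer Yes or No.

No

For any Beta, Var(X) < E[X]·(1−E[X]).
Here μ(1−μ) = 0.1×0.9 = 0.09, and 0.1060 ≥ 0.09.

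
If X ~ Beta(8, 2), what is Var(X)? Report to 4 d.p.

0.0145

α+β = 10 and αβ = 16, so Var = αβ/[(α+β)²(α+β+1)] = 16/1100 = 0.0145.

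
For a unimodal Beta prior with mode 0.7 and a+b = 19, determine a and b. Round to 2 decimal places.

a = 12.90, b = 6.10

Mode = (a−1)/(κ−2) with κ = a+b, so a−1 = 0.7·17 = 11.90.
a = 12.90; b = κ − a = 6.10.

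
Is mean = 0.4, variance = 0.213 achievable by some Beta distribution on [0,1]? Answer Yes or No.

Yes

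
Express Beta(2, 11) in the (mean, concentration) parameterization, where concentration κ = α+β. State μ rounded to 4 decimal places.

μ = 0.1538, κ = 13

κ = α+β = 2+11 = 13; μ = α/κ = 2/13 = 0.1538.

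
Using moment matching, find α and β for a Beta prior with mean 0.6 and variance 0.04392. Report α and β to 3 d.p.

Let s = α+β. The Beta variance is μ(1−μ)/(s+1).
So s+1 = μ(1−μ)/σ² = (0.6×0.4)/0.04392 = 0.24/0.04392 = 5.4645, giving s = 4.4645.
Then α = μs = 0.6×4.4645 = 2.679 and β = (1−μ)s = 0.4×4.4645 = 1.786.

α = 2.679, β = 1.786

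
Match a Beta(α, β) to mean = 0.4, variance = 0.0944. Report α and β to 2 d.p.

Write ν = α+β; then α = μν and Var = μ(1−μ)/(ν+1).
ν = μ(1−μ)/Var − 1 = 0.24/0.0944 − 1 = 1.5424.
α = 0.4·1.5424 = 0.62, β = 0.6·1.5424 = 0.93.

α = 0.62, β = 0.93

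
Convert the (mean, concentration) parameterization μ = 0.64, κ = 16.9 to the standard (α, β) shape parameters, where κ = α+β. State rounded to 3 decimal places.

α = μκ = 0.64×16.9 = 10.816 and β = (1−μ)κ = 0.36×16.9 = 6.084.

α = 10.816, β = 6.084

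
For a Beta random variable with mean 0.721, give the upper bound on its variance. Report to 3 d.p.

0.201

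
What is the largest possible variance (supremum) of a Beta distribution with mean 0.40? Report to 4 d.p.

Var = μ(1−μ)/(α+β+1), which approaches μ(1−μ) as α+β → 0.
So the supremum is μ(1−μ) = 0.40×0.60 = 0.2400.

0.2400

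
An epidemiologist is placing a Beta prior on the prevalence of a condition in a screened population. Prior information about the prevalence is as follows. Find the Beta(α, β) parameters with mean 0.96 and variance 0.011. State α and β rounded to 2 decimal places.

Let s = α+β. The Beta variance is μ(1−μ)/(s+1).
So s+1 = μ(1−μ)/σ² = (0.96×0.04)/0.011 = 0.0384/0.011 = 3.4909, giving s = 2.4909.
Then α = μs = 0.96×2.4909 = 2.39 and β = (1−μ)s = 0.04×2.4909 = 0.10.

α = 2.39, β = 0.10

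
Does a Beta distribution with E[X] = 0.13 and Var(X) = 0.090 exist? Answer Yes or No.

The Beta variance bound is σ² < μ(1−μ).
Here μ(1−μ) = 0.13×0.87 = 0.1131, and 0.090 < 0.1131.

Yes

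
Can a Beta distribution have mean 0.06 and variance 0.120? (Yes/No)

A Beta with mean μ has variance μ(1−μ)/(α+β+1) < μ(1−μ).
Here μ(1−μ) = 0.06×0.94 = 0.0564, and 0.120 ≥ 0.0564.

No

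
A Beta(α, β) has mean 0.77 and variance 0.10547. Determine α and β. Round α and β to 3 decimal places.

Write ν = α+β; then α = μν and Var = μ(1−μ)/(ν+1).
ν = μ(1−μ)/Var − 1 = 0.1771/0.10547 − 1 = 0.6792.
α = 0.77·0.6792 = 0.523, β = 0.23·0.6792 = 0.156.

α = 0.523, β = 0.156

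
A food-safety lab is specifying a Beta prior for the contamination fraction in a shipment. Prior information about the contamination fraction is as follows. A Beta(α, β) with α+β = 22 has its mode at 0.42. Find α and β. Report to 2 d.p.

α = 9.40, β = 12.60

Mode = (α−1)/(κ−2) with κ = α+β, so α−1 = 0.42·20 = 8.40.
α = 9.40; β = κ − α = 12.60.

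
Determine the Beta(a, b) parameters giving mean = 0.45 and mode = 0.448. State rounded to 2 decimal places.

With s = a+b: μ = a/s and mode = (a−1)/(s−2). Eliminating a = μs,
μs − 1 = m(s−2) ⇒ s(μ−m) = 1−2m ⇒ s = 0.104/0.002 = 52.0000.
So a = μs = 23.40, b = (1−μ)s = 28.60.

a = 23.40, b = 28.60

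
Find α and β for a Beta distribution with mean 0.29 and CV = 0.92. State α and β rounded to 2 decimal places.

α = 0.55, β = 1.34

σ = CV·μ = 0.92×0.29 = 0.26680, so σ² = 0.071182.
s+1 = μ(1−μ)/σ² = 0.2059/0.071182 = 2.8926, so s = α+β = 1.8926.
α = μs = 0.55, β = (1−μ)s = 1.34.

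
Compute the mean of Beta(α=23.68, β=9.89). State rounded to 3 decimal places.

0.705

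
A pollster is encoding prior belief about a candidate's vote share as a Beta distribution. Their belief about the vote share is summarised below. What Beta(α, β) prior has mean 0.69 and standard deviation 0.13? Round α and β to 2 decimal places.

First σ² = 0.0169. Setting α = μn, β = (1−μ)n with n = α+β,
μ(1−μ)/(n+1) = 0.0169 ⇒ n+1 = 0.2139/0.0169 = 12.6568 ⇒ n = 11.6568.
Hence α = 0.69×11.6568 = 8.04, β = 0.31×11.6568 = 3.61.

α = 8.04, β = 3.61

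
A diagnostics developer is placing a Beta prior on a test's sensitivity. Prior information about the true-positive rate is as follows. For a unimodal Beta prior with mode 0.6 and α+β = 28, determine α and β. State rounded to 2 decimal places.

Since the density peak of Beta(α,β) is at (α−1)/(α+β−2),
α = 1 + 0.6(28−2) = 16.60 and β = 28 − 16.60 = 11.40.

α = 16.60, β = 11.40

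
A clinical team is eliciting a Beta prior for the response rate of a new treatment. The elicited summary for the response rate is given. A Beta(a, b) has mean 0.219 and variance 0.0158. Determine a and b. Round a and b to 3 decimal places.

a = 2.152, b = 7.674

Write ν = a+b; then a = μν and Var = μ(1−μ)/(ν+1).
ν = μ(1−μ)/Var − 1 = 0.171039/0.0158 − 1 = 9.8253.
a = 0.219·9.8253 = 2.152, b = 0.781·9.8253 = 7.674.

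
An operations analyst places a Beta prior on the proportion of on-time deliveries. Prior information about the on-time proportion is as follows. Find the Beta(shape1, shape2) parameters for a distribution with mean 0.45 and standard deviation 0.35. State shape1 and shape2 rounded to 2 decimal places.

shape1 = 0.46, shape2 = 0.56

σ² = 0.35² = 0.1225.
With s = shape1+shape2, Var = μ(1−μ)/(s+1), so s+1 = (0.45×0.55)/0.1225 = 2.0204 and s = 1.0204.
shape1 = μs = 0.46, shape2 = (1−μ)s = 0.56.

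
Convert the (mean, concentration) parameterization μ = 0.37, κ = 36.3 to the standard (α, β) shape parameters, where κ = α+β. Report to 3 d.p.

Split κ in proportion μ : (1−μ): α = 0.37·36.3 = 13.431, β = 36.3 − 13.431 = 22.869.

α = 13.431, β = 22.869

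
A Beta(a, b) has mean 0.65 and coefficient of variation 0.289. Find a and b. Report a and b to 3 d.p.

a = 3.541, b = 1.906

Var = (CV·μ)² = (0.289×0.65)² = 0.035288.
a+b = μ(1−μ)/Var − 1 = 0.2275/0.035288 − 1 = 5.4470.
Thus a = 0.65·5.4470 = 3.541 and b = 0.35·5.4470 = 1.906.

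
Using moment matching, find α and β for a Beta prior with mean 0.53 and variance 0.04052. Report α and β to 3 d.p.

Write ν = α+β; then α = μν and Var = μ(1−μ)/(ν+1).
ν = μ(1−μ)/Var − 1 = 0.2491/0.04052 − 1 = 5.1476.
α = 0.53·5.1476 = 2.728, β = 0.47·5.1476 = 2.419.

α = 2.728, β = 2.419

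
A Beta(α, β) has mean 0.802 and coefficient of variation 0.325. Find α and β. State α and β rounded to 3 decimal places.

σ = CV·μ = 0.325×0.802 = 0.26065, so σ² = 0.067938.
s+1 = μ(1−μ)/σ² = 0.158796/0.067938 = 2.3374, so s = α+β = 1.3374.
α = μs = 1.073, β = (1−μ)s = 0.265.

α = 1.073, β = 0.265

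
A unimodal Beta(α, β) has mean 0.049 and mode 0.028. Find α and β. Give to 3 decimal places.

α = 2.203, β = 42.750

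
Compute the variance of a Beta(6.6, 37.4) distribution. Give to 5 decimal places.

0.00283

Var = αβ/[(α+β)²(α+β+1)] = (6.6×37.4)/(44.0²×45.0) = 246.84/87120.000 = 0.00283.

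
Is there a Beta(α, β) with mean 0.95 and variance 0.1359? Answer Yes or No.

For any Beta, Var(X) < E[X]·(1−E[X]).
Here μ(1−μ) = 0.95×0.05 = 0.0475, and 0.1359 ≥ 0.0475.

No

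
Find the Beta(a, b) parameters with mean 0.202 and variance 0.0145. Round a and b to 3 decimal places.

a = 2.044, b = 8.073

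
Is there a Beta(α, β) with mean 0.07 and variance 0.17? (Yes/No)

The Beta variance bound is σ² < μ(1−μ).
Here μ(1−μ) = 0.07×0.93 = 0.0651, and 0.17 ≥ 0.0651.

No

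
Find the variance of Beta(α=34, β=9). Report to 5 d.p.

μ = 34/43 = 0.790698; Var = μ(1−μ)/(α+β+1) = 0.1654949/44 = 0.00376.

0.00376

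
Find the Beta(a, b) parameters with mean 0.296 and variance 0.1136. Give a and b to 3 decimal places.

a = 0.247, b = 0.587

By moment matching, a+b = μ(1−μ)/σ² − 1 = (0.296·0.704)/0.1136 − 1 = 1.8344 − 1 = 0.8344.
Since a/(a+b) = μ, a = 0.296·0.8344 = 0.247 and b = 0.704·0.8344 = 0.587.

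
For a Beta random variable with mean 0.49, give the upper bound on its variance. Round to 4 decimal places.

0.2499

Var = μ(1−μ)/(α+β+1), which approaches μ(1−μ) as α+β → 0.
So the supremum is μ(1−μ) = 0.49×0.51 = 0.2499.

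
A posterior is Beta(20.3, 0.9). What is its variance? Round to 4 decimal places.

α+β = 21.2 and αβ = 18.27, so Var = αβ/[(α+β)²(α+β+1)] = 18.27/9977.568 = 0.0018.

0.0018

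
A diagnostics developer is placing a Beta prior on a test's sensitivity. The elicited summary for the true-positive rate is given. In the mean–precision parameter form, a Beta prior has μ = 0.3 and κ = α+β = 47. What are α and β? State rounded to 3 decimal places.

α = 14.100, β = 32.900

Split κ in proportion μ : (1−μ): α = 0.3·47 = 14.100, β = 47 − 14.100 = 32.900.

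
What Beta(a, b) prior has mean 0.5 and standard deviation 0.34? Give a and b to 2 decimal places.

a = 0.58, b = 0.58

First σ² = 0.1156. Setting a = μn, b = (1−μ)n with n = a+b,
μ(1−μ)/(n+1) = 0.1156 ⇒ n+1 = 0.25/0.1156 = 2.1626 ⇒ n = 1.1626.
Hence a = 0.5×1.1626 = 0.58, b = 0.5×1.1626 = 0.58.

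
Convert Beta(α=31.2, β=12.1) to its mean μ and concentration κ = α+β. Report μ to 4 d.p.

μ = 0.7206, κ = 43.3

κ = α+β = 31.2+12.1 = 43.3; μ = α/κ = 31.2/43.3 = 0.7206.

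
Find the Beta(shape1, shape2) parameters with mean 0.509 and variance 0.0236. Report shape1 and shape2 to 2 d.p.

shape1 = 4.88, shape2 = 4.71

Write ν = shape1+shape2; then shape1 = μν and Var = μ(1−μ)/(ν+1).
ν = μ(1−μ)/Var − 1 = 0.249919/0.0236 − 1 = 9.5898.
shape1 = 0.509·9.5898 = 4.88, shape2 = 0.491·9.5898 = 4.71.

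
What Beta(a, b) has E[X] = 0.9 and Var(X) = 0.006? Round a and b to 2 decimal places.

a = 12.60, b = 1.40

Write ν = a+b; then a = μν and Var = μ(1−μ)/(ν+1).
ν = μ(1−μ)/Var − 1 = 0.09/0.006 − 1 = 14.0000.
a = 0.9·14.0000 = 12.60, b = 0.1·14.0000 = 1.40.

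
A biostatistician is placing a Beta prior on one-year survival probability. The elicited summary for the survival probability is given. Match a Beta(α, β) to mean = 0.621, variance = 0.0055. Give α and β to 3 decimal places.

α = 25.953, β = 15.839

Write ν = α+β; then α = μν and Var = μ(1−μ)/(ν+1).
ν = μ(1−μ)/Var − 1 = 0.235359/0.0055 − 1 = 41.7925.
α = 0.621·41.7925 = 25.953, β = 0.379·41.7925 = 15.839.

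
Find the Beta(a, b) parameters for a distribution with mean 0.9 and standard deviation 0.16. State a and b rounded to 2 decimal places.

a = 2.26, b = 0.25

Variance = 0.16² = 0.0256. The moment-matching identity a+b = μ(1−μ)/Var − 1 gives
a+b = 0.09/0.0256 − 1 = 2.5156, so a = μ·2.5156 = 2.26 and b = (1−μ)·2.5156 = 0.25.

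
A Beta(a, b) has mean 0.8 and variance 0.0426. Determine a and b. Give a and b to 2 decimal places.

a = 2.20, b = 0.55

By moment matching, a+b = μ(1−μ)/σ² − 1 = (0.8·0.2)/0.0426 − 1 = 3.7559 − 1 = 2.7559.
Since a/(a+b) = μ, a = 0.8·2.7559 = 2.20 and b = 0.2·2.7559 = 0.55.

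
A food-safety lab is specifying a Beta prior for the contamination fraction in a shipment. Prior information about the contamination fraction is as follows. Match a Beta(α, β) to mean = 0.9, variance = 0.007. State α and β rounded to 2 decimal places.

Write ν = α+β; then α = μν and Var = μ(1−μ)/(ν+1).
ν = μ(1−μ)/Var − 1 = 0.09/0.007 − 1 = 11.8571.
α = 0.9·11.8571 = 10.67, β = 0.1·11.8571 = 1.19.

α = 10.67, β = 1.19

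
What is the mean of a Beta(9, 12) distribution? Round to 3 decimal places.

0.429

E[X] = α/(α+β) = 9/21 = 0.429.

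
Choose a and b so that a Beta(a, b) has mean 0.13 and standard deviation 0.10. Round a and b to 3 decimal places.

Variance = 0.10² = 0.0100. The moment-matching identity a+b = μ(1−μ)/Var − 1 gives
a+b = 0.1131/0.0100 − 1 = 10.3100, so a = μ·10.3100 = 1.340 and b = (1−μ)·10.3100 = 8.970.

a = 1.340, b = 8.970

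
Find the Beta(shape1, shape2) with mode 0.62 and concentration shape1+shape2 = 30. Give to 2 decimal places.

shape1 = 18.36, shape2 = 11.64

Since the density peak of Beta(shape1,shape2) is at (shape1−1)/(shape1+shape2−2),
shape1 = 1 + 0.62(30−2) = 18.36 and shape2 = 30 − 18.36 = 11.64.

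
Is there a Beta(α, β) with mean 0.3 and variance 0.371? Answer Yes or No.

No

For any Beta, Var(X) < E[X]·(1−E[X]).
Here μ(1−μ) = 0.3×0.7 = 0.21, and 0.371 ≥ 0.21.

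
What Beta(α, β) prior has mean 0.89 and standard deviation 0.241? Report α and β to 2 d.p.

Variance = 0.241² = 0.058081. The moment-matching identity α+β = μ(1−μ)/Var − 1 gives
α+β = 0.0979/0.058081 − 1 = 0.6856, so α = μ·0.6856 = 0.61 and β = (1−μ)·0.6856 = 0.08.

α = 0.61, β = 0.08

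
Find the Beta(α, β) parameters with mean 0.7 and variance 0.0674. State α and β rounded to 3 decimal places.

α = 1.481, β = 0.635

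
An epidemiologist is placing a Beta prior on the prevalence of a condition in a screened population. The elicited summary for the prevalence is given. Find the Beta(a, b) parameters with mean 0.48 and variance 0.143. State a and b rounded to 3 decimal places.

Write ν = a+b; then a = μν and Var = μ(1−μ)/(ν+1).
ν = μ(1−μ)/Var − 1 = 0.2496/0.143 − 1 = 0.7455.
a = 0.48·0.7455 = 0.358, b = 0.52·0.7455 = 0.388.

a = 0.358, b = 0.388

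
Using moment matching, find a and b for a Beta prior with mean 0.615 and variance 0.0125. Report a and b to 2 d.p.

a = 11.03, b = 6.91

Write ν = a+b; then a = μν and Var = μ(1−μ)/(ν+1).
ν = μ(1−μ)/Var − 1 = 0.236775/0.0125 − 1 = 17.9420.
a = 0.615·17.9420 = 11.03, b = 0.385·17.9420 = 6.91.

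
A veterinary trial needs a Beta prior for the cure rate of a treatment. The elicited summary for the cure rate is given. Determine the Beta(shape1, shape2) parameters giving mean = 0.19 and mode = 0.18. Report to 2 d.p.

shape1 = 12.16, shape2 = 51.84

Let s = shape1+shape2. Mean gives shape1 = μs = 0.19s; mode gives (shape1−1)/(s−2) = 0.18.
Substituting: 0.19s − 1 = 0.18(s−2) = 0.18s − 0.36, so 0.01s = 0.64 and s = 64.0000.
Then shape1 = 0.19×64.0000 = 12.16 and shape2 = s−shape1 = 51.84.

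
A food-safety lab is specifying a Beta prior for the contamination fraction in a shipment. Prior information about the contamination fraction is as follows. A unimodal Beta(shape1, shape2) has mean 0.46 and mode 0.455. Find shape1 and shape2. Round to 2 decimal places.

shape1 = 8.28, shape2 = 9.72

With s = shape1+shape2: μ = shape1/s and mode = (shape1−1)/(s−2). Eliminating shape1 = μs,
μs − 1 = m(s−2) ⇒ s(μ−m) = 1−2m ⇒ s = 0.090/0.005 = 18.0000.
So shape1 = μs = 8.28, shape2 = (1−μ)s = 9.72.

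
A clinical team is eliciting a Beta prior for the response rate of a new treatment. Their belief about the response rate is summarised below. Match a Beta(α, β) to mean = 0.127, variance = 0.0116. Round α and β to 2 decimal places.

α = 1.09, β = 7.47

By moment matching, α+β = μ(1−μ)/σ² − 1 = (0.127·0.873)/0.0116 − 1 = 9.5578 − 1 = 8.5578.
Since α/(α+β) = μ, α = 0.127·8.5578 = 1.09 and β = 0.873·8.5578 = 7.47.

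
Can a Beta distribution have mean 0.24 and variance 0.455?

No

A Beta with mean μ has variance μ(1−μ)/(α+β+1) < μ(1−μ).
Here μ(1−μ) = 0.24×0.76 = 0.1824, and 0.455 ≥ 0.1824.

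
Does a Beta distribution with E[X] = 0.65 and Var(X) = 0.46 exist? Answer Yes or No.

No

The Beta variance bound is σ² < μ(1−μ).
Here μ(1−μ) = 0.65×0.35 = 0.2275, and 0.46 ≥ 0.2275.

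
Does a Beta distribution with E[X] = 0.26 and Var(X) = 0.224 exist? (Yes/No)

A Beta with mean μ has variance μ(1−μ)/(α+β+1) < μ(1−μ).
Here μ(1−μ) = 0.26×0.74 = 0.1924, and 0.224 ≥ 0.1924.

No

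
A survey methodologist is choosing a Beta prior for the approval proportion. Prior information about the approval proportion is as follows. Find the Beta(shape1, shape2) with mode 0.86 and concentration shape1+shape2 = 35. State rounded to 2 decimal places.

shape1 = 29.38, shape2 = 5.62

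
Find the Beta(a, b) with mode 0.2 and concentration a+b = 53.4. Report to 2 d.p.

Since the density peak of Beta(a,b) is at (a−1)/(a+b−2),
a = 1 + 0.2(53.4−2) = 11.28 and b = 53.4 − 11.28 = 42.12.

a = 11.28, b = 42.12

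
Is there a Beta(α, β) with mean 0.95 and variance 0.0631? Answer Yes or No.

The Beta variance bound is σ² < μ(1−μ).
Here μ(1−μ) = 0.95×0.05 = 0.0475, and 0.0631 ≥ 0.0475.

No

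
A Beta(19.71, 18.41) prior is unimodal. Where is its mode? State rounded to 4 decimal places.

The density x^(α−1)(1−x)^(β−1) is maximised at (α−1)/(α+β−2) = 18.71/36.12 = 0.5180.

0.5180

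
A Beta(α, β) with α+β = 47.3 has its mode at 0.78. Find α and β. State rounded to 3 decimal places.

Since the density peak of Beta(α,β) is at (α−1)/(α+β−2),
α = 1 + 0.78(47.3−2) = 36.334 and β = 47.3 − 36.334 = 10.966.

α = 36.334, β = 10.966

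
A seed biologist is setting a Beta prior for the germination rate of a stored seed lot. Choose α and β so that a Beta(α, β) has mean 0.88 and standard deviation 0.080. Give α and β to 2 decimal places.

α = 13.64, β = 1.86

Variance = 0.080² = 0.006400. The moment-matching identity α+β = μ(1−μ)/Var − 1 gives
α+β = 0.1056/0.006400 − 1 = 15.5000, so α = μ·15.5000 = 13.64 and β = (1−μ)·15.5000 = 1.86.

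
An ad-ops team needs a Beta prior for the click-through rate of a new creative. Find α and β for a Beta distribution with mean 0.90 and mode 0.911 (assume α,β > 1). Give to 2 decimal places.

α = 67.25, β = 7.47

Let s = α+β. Mean gives α = μs = 0.90s; mode gives (α−1)/(s−2) = 0.911.
Substituting: 0.90s − 1 = 0.911(s−2) = 0.911s − 1.822, so -0.011s = -0.822 and s = 74.7273.
Then α = 0.90×74.7273 = 67.25 and β = s−α = 7.47.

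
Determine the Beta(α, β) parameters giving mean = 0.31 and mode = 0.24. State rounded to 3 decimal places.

α = 2.303, β = 5.126

Let s = α+β. Mean gives α = μs = 0.31s; mode gives (α−1)/(s−2) = 0.24.
Substituting: 0.31s − 1 = 0.24(s−2) = 0.24s − 0.48, so 0.07s = 0.52 and s = 7.4286.
Then α = 0.31×7.4286 = 2.303 and β = s−α = 5.126.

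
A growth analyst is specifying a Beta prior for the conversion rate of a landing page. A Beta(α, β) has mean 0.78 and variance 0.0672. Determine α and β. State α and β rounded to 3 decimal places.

α = 1.212, β = 0.342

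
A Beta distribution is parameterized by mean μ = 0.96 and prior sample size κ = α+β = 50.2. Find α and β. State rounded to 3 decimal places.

α = 48.192, β = 2.008

Split κ in proportion μ : (1−μ): α = 0.96·50.2 = 48.192, β = 50.2 − 48.192 = 2.008.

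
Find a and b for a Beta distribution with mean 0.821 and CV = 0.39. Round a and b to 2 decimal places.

σ = CV·μ = 0.39×0.821 = 0.32019, so σ² = 0.102522.
s+1 = μ(1−μ)/σ² = 0.146959/0.102522 = 1.4334, so s = a+b = 0.4334.
a = μs = 0.36, b = (1−μ)s = 0.08.

a = 0.36, b = 0.08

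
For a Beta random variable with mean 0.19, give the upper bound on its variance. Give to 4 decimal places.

For fixed mean μ the Beta variance is μ(1−μ)/(α+β+1), increasing as α+β decreases.
Its least upper bound (not attained) is μ(1−μ) = 0.19·0.81 = 0.1539.

0.1539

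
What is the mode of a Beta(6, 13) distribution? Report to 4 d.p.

The density x^(α−1)(1−x)^(β−1) is maximised at (α−1)/(α+β−2) = 5/17 = 0.2941.

0.2941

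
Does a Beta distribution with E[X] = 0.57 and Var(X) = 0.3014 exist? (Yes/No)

No

The Beta variance bound is σ² < μ(1−μ).
Here μ(1−μ) = 0.57×0.43 = 0.2451, and 0.3014 ≥ 0.2451.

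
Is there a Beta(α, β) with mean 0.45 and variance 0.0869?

Yes

For any Beta, Var(X) < E[X]·(1−E[X]).
Here μ(1−μ) = 0.45×0.55 = 0.2475, and 0.0869 < 0.2475.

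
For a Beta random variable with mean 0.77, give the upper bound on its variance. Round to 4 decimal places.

0.1771

For fixed mean μ the Beta variance is μ(1−μ)/(α+β+1), increasing as α+β decreases.
Its least upper bound (not attained) is μ(1−μ) = 0.77·0.23 = 0.1771.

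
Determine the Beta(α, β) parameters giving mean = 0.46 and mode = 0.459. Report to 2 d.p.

Let s = α+β. Mean gives α = μs = 0.46s; mode gives (α−1)/(s−2) = 0.459.
Substituting: 0.46s − 1 = 0.459(s−2) = 0.459s − 0.918, so 0.001s = 0.082 and s = 82.0000.
Then α = 0.46×82.0000 = 37.72 and β = s−α = 44.28.

α = 37.72, β = 44.28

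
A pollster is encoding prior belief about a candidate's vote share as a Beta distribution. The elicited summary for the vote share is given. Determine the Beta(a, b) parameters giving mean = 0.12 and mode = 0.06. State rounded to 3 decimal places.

Let s = a+b. Mean gives a = μs = 0.12s; mode gives (a−1)/(s−2) = 0.06.
Substituting: 0.12s − 1 = 0.06(s−2) = 0.06s − 0.12, so 0.06s = 0.88 and s = 14.6667.
Then a = 0.12×14.6667 = 1.760 and b = s−a = 12.907.

a = 1.760, b = 12.907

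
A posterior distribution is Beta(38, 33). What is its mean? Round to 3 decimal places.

0.535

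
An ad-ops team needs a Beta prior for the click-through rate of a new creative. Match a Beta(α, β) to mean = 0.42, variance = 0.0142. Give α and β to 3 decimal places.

α = 6.785, β = 9.370

Let s = α+β. The Beta variance is μ(1−μ)/(s+1).
So s+1 = μ(1−μ)/σ² = (0.42×0.58)/0.0142 = 0.2436/0.0142 = 17.1549, giving s = 16.1549.
Then α = μs = 0.42×16.1549 = 6.785 and β = (1−μ)s = 0.58×16.1549 = 9.370.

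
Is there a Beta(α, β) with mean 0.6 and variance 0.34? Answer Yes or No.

No

The Beta variance bound is σ² < μ(1−μ).
Here μ(1−μ) = 0.6×0.4 = 0.24, and 0.34 ≥ 0.24.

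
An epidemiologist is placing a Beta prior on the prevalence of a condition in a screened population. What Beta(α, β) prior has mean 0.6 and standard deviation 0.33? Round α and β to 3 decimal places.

σ² = 0.33² = 0.1089.
With s = α+β, Var = μ(1−μ)/(s+1), so s+1 = (0.6×0.4)/0.1089 = 2.2039 and s = 1.2039.
α = μs = 0.722, β = (1−μ)s = 0.482.

α = 0.722, β = 0.482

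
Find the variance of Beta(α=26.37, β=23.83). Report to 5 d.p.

α+β = 50.20 and αβ = 628.3971, so Var = αβ/[(α+β)²(α+β+1)] = 628.3971/129026.048000 = 0.00487.

0.00487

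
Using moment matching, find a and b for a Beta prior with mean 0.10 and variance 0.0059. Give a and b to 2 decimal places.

a = 1.43, b = 12.83

Write ν = a+b; then a = μν and Var = μ(1−μ)/(ν+1).
ν = μ(1−μ)/Var − 1 = 0.0900/0.0059 − 1 = 14.2542.
a = 0.10·14.2542 = 1.43, b = 0.90·14.2542 = 12.83.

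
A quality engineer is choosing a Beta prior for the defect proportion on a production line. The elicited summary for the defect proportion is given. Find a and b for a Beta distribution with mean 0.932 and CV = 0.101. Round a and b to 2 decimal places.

Var = (CV·μ)² = (0.101×0.932)² = 0.008861.
a+b = μ(1−μ)/Var − 1 = 0.063376/0.008861 − 1 = 6.1524.
Thus a = 0.932·6.1524 = 5.73 and b = 0.068·6.1524 = 0.42.

a = 5.73, b = 0.42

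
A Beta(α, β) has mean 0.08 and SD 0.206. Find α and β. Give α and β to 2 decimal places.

α = 0.06, β = 0.68

First σ² = 0.042436. Setting α = μn, β = (1−μ)n with n = α+β,
μ(1−μ)/(n+1) = 0.042436 ⇒ n+1 = 0.0736/0.042436 = 1.7344 ⇒ n = 0.7344.
Hence α = 0.08×0.7344 = 0.06, β = 0.92×0.7344 = 0.68.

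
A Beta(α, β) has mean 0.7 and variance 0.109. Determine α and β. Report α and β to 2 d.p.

Write ν = α+β; then α = μν and Var = μ(1−μ)/(ν+1).
ν = μ(1−μ)/Var − 1 = 0.21/0.109 − 1 = 0.9266.
α = 0.7·0.9266 = 0.65, β = 0.3·0.9266 = 0.28.

α = 0.65, β = 0.28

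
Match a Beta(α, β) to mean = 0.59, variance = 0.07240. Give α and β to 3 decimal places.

α = 1.381, β = 0.960

By moment matching, α+β = μ(1−μ)/σ² − 1 = (0.59·0.41)/0.07240 − 1 = 3.3412 − 1 = 2.3412.
Since α/(α+β) = μ, α = 0.59·2.3412 = 1.381 and β = 0.41·2.3412 = 0.960.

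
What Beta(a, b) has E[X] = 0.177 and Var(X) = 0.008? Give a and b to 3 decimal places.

a = 3.046, b = 14.163

Write ν = a+b; then a = μν and Var = μ(1−μ)/(ν+1).
ν = μ(1−μ)/Var − 1 = 0.145671/0.008 − 1 = 17.2089.
a = 0.177·17.2089 = 3.046, b = 0.823·17.2089 = 14.163.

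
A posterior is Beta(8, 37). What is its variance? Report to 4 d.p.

0.0032

α+β = 45 and αβ = 296, so Var = αβ/[(α+β)²(α+β+1)] = 296/93150 = 0.0032.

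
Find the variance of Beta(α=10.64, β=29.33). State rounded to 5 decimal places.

0.00477

μ = 10.64/39.97 = 0.266200; Var = μ(1−μ)/(α+β+1) = 0.1953374/40.97 = 0.00477.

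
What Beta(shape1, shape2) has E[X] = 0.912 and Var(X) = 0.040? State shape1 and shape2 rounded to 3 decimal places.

shape1 = 0.918, shape2 = 0.089

By moment matching, shape1+shape2 = μ(1−μ)/σ² − 1 = (0.912·0.088)/0.040 − 1 = 2.0064 − 1 = 1.0064.
Since shape1/(shape1+shape2) = μ, shape1 = 0.912·1.0064 = 0.918 and shape2 = 0.088·1.0064 = 0.089.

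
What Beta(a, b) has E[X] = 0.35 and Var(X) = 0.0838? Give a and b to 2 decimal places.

a = 0.60, b = 1.11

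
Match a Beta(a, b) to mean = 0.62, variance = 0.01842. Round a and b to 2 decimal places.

a = 7.31, b = 4.48

Write ν = a+b; then a = μν and Var = μ(1−μ)/(ν+1).
ν = μ(1−μ)/Var − 1 = 0.2356/0.01842 − 1 = 11.7904.
a = 0.62·11.7904 = 7.31, b = 0.38·11.7904 = 4.48.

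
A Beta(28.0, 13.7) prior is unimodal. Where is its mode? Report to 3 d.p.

With α,β > 1, mode = (α−1)/(α+β−2) = 27.0/39.7 = 0.680.

0.680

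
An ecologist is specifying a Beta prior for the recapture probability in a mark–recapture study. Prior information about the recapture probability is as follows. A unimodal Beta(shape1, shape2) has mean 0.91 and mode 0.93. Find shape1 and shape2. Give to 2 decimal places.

shape1 = 39.13, shape2 = 3.87

Let s = shape1+shape2. Mean gives shape1 = μs = 0.91s; mode gives (shape1−1)/(s−2) = 0.93.
Substituting: 0.91s − 1 = 0.93(s−2) = 0.93s − 1.86, so -0.02s = -0.86 and s = 43.0000.
Then shape1 = 0.91×43.0000 = 39.13 and shape2 = s−shape1 = 3.87.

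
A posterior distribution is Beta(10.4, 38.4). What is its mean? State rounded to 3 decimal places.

The Beta mean is α/(α+β) = 10.4/(10.4+38.4) = 0.213.

0.213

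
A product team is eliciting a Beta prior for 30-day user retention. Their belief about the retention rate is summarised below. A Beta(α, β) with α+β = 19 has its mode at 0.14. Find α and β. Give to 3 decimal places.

For α,β>1 the mode is (α−1)/(α+β−2), so α = mode·(κ−2)+1 = 0.14×17+1 = 3.380.
And β = (1−mode)·(κ−2)+1 = 0.86×17+1 = 15.620.

α = 3.380, β = 15.620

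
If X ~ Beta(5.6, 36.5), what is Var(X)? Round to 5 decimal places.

Var = αβ/[(α+β)²(α+β+1)] = (5.6×36.5)/(42.1²×43.1) = 204.40/76390.871 = 0.00268.

0.00268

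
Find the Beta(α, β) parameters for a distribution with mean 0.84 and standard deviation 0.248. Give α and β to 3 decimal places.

α = 0.996, β = 0.190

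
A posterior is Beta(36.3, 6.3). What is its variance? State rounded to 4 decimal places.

0.0029

α+β = 42.6 and αβ = 228.69, so Var = αβ/[(α+β)²(α+β+1)] = 228.69/79123.536 = 0.0029.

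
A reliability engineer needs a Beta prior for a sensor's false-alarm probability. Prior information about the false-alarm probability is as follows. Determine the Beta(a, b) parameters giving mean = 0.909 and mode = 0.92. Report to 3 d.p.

With s = a+b: μ = a/s and mode = (a−1)/(s−2). Eliminating a = μs,
μs − 1 = m(s−2) ⇒ s(μ−m) = 1−2m ⇒ s = -0.84/-0.011 = 76.3636.
So a = μs = 69.415, b = (1−μ)s = 6.949.

a = 69.415, b = 6.949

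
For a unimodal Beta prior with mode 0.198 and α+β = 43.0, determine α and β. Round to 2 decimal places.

α = 9.12, β = 33.88

Mode = (α−1)/(κ−2) with κ = α+β, so α−1 = 0.198·41.0 = 8.12.
α = 9.12; β = κ − α = 33.88.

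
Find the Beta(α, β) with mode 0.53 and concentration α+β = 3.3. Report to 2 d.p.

Mode = (α−1)/(κ−2) with κ = α+β, so α−1 = 0.53·1.3 = 0.69.
α = 1.69; β = κ − α = 1.61.

α = 1.69, β = 1.61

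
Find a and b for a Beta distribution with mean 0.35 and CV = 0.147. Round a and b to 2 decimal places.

a = 29.73, b = 55.21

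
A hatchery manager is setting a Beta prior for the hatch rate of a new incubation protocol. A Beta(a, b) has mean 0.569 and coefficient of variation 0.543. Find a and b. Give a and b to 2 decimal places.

a = 0.89, b = 0.68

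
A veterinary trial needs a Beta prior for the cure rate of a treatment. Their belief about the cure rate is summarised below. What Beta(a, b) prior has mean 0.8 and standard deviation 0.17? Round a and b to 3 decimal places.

First σ² = 0.0289. Setting a = μn, b = (1−μ)n with n = a+b,
μ(1−μ)/(n+1) = 0.0289 ⇒ n+1 = 0.16/0.0289 = 5.5363 ⇒ n = 4.5363.
Hence a = 0.8×4.5363 = 3.629, b = 0.2×4.5363 = 0.907.

a = 3.629, b = 0.907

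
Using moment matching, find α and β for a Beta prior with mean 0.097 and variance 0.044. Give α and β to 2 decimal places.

α = 0.10, β = 0.89

By moment matching, α+β = μ(1−μ)/σ² − 1 = (0.097·0.903)/0.044 − 1 = 1.9907 − 1 = 0.9907.
Since α/(α+β) = μ, α = 0.097·0.9907 = 0.10 and β = 0.903·0.9907 = 0.89.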